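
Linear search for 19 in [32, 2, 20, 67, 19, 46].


i=0: 32!=19
i=1: 2!=19
i=2: 20!=19
i=3: 67!=19
i=4: 19==19 found!

Found at 4, 5 comps


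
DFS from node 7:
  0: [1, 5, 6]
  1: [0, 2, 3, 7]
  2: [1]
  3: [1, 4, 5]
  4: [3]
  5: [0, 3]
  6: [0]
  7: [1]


Visit 7, push [1]
Visit 1, push [3, 2, 0]
Visit 0, push [6, 5]
Visit 5, push [3]
Visit 3, push [4]
Visit 4, push []
Visit 6, push []
Visit 2, push []

DFS order: [7, 1, 0, 5, 3, 4, 6, 2]


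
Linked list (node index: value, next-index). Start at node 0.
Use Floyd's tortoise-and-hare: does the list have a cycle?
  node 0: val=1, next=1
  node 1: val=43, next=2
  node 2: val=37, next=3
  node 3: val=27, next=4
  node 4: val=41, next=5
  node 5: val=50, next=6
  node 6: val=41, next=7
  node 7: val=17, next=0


Floyd's tortoise (slow, +1) and hare (fast, +2):
  init: slow=0, fast=0
  step 1: slow=1, fast=2
  step 2: slow=2, fast=4
  step 3: slow=3, fast=6
  step 4: slow=4, fast=0
  step 5: slow=5, fast=2
  step 6: slow=6, fast=4
  step 7: slow=7, fast=6
  step 8: slow=0, fast=0
  slow == fast at node 0: cycle detected

Cycle: yes


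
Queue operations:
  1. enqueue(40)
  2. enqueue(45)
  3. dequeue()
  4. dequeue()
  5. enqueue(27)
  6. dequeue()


enqueue(40) -> [40]
enqueue(45) -> [40, 45]
dequeue()->40, [45]
dequeue()->45, []
enqueue(27) -> [27]
dequeue()->27, []

Final queue: []


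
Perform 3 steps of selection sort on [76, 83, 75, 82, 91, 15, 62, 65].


Initial: [76, 83, 75, 82, 91, 15, 62, 65]
Step 1: min=15 at 5
  Swap: [15, 83, 75, 82, 91, 76, 62, 65]
Step 2: min=62 at 6
  Swap: [15, 62, 75, 82, 91, 76, 83, 65]
Step 3: min=65 at 7
  Swap: [15, 62, 65, 82, 91, 76, 83, 75]

After 3 steps: [15, 62, 65, 82, 91, 76, 83, 75]


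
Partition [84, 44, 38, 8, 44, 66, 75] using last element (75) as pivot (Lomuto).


Pivot: 75
  44 <= 75: swap -> [44, 84, 38, 8, 44, 66, 75]
  38 <= 75: swap -> [44, 38, 84, 8, 44, 66, 75]
  8 <= 75: swap -> [44, 38, 8, 84, 44, 66, 75]
  44 <= 75: swap -> [44, 38, 8, 44, 84, 66, 75]
  66 <= 75: swap -> [44, 38, 8, 44, 66, 84, 75]
Place pivot at 5: [44, 38, 8, 44, 66, 75, 84]

Partitioned: [44, 38, 8, 44, 66, 75, 84]


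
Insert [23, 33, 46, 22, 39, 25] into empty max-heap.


Insert 23: [23]
Insert 33: [33, 23]
Insert 46: [46, 23, 33]
Insert 22: [46, 23, 33, 22]
Insert 39: [46, 39, 33, 22, 23]
Insert 25: [46, 39, 33, 22, 23, 25]

Final heap: [46, 39, 33, 22, 23, 25]


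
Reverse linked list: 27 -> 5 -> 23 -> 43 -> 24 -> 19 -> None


Step 1: curr=27, set curr.next=prev(None) | reversed so far: 27
Step 2: curr=5, set curr.next=prev(27) | reversed so far: 5 -> 27
Step 3: curr=23, set curr.next=prev(5) | reversed so far: 23 -> 5 -> 27
Step 4: curr=43, set curr.next=prev(23) | reversed so far: 43 -> 23 -> 5 -> 27
Step 5: curr=24, set curr.next=prev(43) | reversed so far: 24 -> 43 -> 23 -> 5 -> 27
Step 6: curr=19, set curr.next=prev(24) | reversed so far: 19 -> 24 -> 43 -> 23 -> 5 -> 27

19 -> 24 -> 43 -> 23 -> 5 -> 27 -> None


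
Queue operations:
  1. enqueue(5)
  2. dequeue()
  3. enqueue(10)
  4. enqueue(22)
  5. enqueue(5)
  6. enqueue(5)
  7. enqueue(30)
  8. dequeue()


enqueue(5) -> [5]
dequeue()->5, []
enqueue(10) -> [10]
enqueue(22) -> [10, 22]
enqueue(5) -> [10, 22, 5]
enqueue(5) -> [10, 22, 5, 5]
enqueue(30) -> [10, 22, 5, 5, 30]
dequeue()->10, [22, 5, 5, 30]

Final queue: [22, 5, 5, 30]


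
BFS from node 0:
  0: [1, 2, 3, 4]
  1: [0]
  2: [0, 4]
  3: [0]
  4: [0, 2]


Visit 0, enqueue [1, 2, 3, 4]
Visit 1, enqueue []
Visit 2, enqueue []
Visit 3, enqueue []
Visit 4, enqueue []

BFS order: [0, 1, 2, 3, 4]


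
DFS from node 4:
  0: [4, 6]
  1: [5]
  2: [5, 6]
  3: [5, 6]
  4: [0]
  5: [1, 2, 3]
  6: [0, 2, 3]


Visit 4, push [0]
Visit 0, push [6]
Visit 6, push [3, 2]
Visit 2, push [5]
Visit 5, push [3, 1]
Visit 1, push []
Visit 3, push []

DFS order: [4, 0, 6, 2, 5, 1, 3]


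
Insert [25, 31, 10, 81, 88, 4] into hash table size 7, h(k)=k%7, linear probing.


Insert 25: h=4 -> slot 4
Insert 31: h=3 -> slot 3
Insert 10: h=3, 2 probes -> slot 5
Insert 81: h=4, 2 probes -> slot 6
Insert 88: h=4, 3 probes -> slot 0
Insert 4: h=4, 4 probes -> slot 1

Table: [88, 4, None, 31, 25, 10, 81]


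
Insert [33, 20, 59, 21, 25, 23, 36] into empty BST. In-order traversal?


Insert 33: root
Insert 20: L from 33
Insert 59: R from 33
Insert 21: L from 33 -> R from 20
Insert 25: L from 33 -> R from 20 -> R from 21
Insert 23: L from 33 -> R from 20 -> R from 21 -> L from 25
Insert 36: R from 33 -> L from 59

In-order: [20, 21, 23, 25, 33, 36, 59]


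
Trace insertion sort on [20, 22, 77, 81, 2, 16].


Initial: [20, 22, 77, 81, 2, 16]
Insert 22: [20, 22, 77, 81, 2, 16]
Insert 77: [20, 22, 77, 81, 2, 16]
Insert 81: [20, 22, 77, 81, 2, 16]
Insert 2: [2, 20, 22, 77, 81, 16]
Insert 16: [2, 16, 20, 22, 77, 81]

Sorted: [2, 16, 20, 22, 77, 81]


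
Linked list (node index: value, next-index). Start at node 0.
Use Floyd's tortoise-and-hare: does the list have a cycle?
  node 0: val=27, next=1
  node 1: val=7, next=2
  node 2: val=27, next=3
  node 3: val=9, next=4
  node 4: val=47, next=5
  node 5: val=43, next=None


Floyd's tortoise (slow, +1) and hare (fast, +2):
  init: slow=0, fast=0
  step 1: slow=1, fast=2
  step 2: slow=2, fast=4
  step 3: fast 4->5->None, no cycle

Cycle: no


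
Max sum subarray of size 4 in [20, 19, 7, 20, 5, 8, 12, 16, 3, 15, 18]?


[0:4]: 66
[1:5]: 51
[2:6]: 40
[3:7]: 45
[4:8]: 41
[5:9]: 39
[6:10]: 46
[7:11]: 52

Max: 66 at [0:4]


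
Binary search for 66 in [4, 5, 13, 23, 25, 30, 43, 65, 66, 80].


Step 1: lo=0, hi=9, mid=4, val=25
Step 2: lo=5, hi=9, mid=7, val=65
Step 3: lo=8, hi=9, mid=8, val=66

Found at index 8


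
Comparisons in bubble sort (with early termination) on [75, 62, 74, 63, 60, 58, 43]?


Algorithm: bubble sort (with early termination)
Input: [75, 62, 74, 63, 60, 58, 43]
Sorted: [43, 58, 60, 62, 63, 74, 75]

21


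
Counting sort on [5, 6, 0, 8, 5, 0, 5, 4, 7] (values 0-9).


Input: [5, 6, 0, 8, 5, 0, 5, 4, 7]
Counts: [2, 0, 0, 0, 1, 3, 1, 1, 1, 0]

Sorted: [0, 0, 4, 5, 5, 5, 6, 7, 8]


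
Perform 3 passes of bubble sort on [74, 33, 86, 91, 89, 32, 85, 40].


Initial: [74, 33, 86, 91, 89, 32, 85, 40]
Pass 1: [33, 74, 86, 89, 32, 85, 40, 91] (5 swaps)
Pass 2: [33, 74, 86, 32, 85, 40, 89, 91] (3 swaps)
Pass 3: [33, 74, 32, 85, 40, 86, 89, 91] (3 swaps)

After 3 passes: [33, 74, 32, 85, 40, 86, 89, 91]


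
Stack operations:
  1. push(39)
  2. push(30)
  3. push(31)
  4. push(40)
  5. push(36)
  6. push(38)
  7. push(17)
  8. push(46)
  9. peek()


push(39) -> [39]
push(30) -> [39, 30]
push(31) -> [39, 30, 31]
push(40) -> [39, 30, 31, 40]
push(36) -> [39, 30, 31, 40, 36]
push(38) -> [39, 30, 31, 40, 36, 38]
push(17) -> [39, 30, 31, 40, 36, 38, 17]
push(46) -> [39, 30, 31, 40, 36, 38, 17, 46]
peek()->46

Final stack: [39, 30, 31, 40, 36, 38, 17, 46]


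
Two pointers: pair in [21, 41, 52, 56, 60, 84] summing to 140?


lo=0(21)+hi=5(84)=105
lo=1(41)+hi=5(84)=125
lo=2(52)+hi=5(84)=136
lo=3(56)+hi=5(84)=140

Yes: 56+84=140


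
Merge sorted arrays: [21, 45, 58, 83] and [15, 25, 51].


Take 15 from B
Take 21 from A
Take 25 from B
Take 45 from A
Take 51 from B

Merged: [15, 21, 25, 45, 51, 58, 83]


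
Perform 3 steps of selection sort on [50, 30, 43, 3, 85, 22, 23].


Initial: [50, 30, 43, 3, 85, 22, 23]
Step 1: min=3 at 3
  Swap: [3, 30, 43, 50, 85, 22, 23]
Step 2: min=22 at 5
  Swap: [3, 22, 43, 50, 85, 30, 23]
Step 3: min=23 at 6
  Swap: [3, 22, 23, 50, 85, 30, 43]

After 3 steps: [3, 22, 23, 50, 85, 30, 43]


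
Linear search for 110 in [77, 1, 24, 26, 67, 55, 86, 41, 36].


i=0: 77!=110
i=1: 1!=110
i=2: 24!=110
i=3: 26!=110
i=4: 67!=110
i=5: 55!=110
i=6: 86!=110
i=7: 41!=110
i=8: 36!=110

Not found, 9 comps


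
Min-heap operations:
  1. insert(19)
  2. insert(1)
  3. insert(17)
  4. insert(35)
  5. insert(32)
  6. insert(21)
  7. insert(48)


insert(19) -> [19]
insert(1) -> [1, 19]
insert(17) -> [1, 19, 17]
insert(35) -> [1, 19, 17, 35]
insert(32) -> [1, 19, 17, 35, 32]
insert(21) -> [1, 19, 17, 35, 32, 21]
insert(48) -> [1, 19, 17, 35, 32, 21, 48]

Final heap: [1, 19, 17, 35, 32, 21, 48]


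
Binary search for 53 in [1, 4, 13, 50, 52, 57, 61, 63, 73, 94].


Step 1: lo=0, hi=9, mid=4, val=52
Step 2: lo=5, hi=9, mid=7, val=63
Step 3: lo=5, hi=6, mid=5, val=57

Not found


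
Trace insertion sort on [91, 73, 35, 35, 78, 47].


Initial: [91, 73, 35, 35, 78, 47]
Insert 73: [73, 91, 35, 35, 78, 47]
Insert 35: [35, 73, 91, 35, 78, 47]
Insert 35: [35, 35, 73, 91, 78, 47]
Insert 78: [35, 35, 73, 78, 91, 47]
Insert 47: [35, 35, 47, 73, 78, 91]

Sorted: [35, 35, 47, 73, 78, 91]


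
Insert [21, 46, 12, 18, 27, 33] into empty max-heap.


Insert 21: [21]
Insert 46: [46, 21]
Insert 12: [46, 21, 12]
Insert 18: [46, 21, 12, 18]
Insert 27: [46, 27, 12, 18, 21]
Insert 33: [46, 27, 33, 18, 21, 12]

Final heap: [46, 27, 33, 18, 21, 12]


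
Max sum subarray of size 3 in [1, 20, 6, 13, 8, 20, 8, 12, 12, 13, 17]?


[0:3]: 27
[1:4]: 39
[2:5]: 27
[3:6]: 41
[4:7]: 36
[5:8]: 40
[6:9]: 32
[7:10]: 37
[8:11]: 42

Max: 42 at [8:11]


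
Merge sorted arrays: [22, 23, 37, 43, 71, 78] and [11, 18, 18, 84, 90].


Take 11 from B
Take 18 from B
Take 18 from B
Take 22 from A
Take 23 from A
Take 37 from A
Take 43 from A
Take 71 from A
Take 78 from A

Merged: [11, 18, 18, 22, 23, 37, 43, 71, 78, 84, 90]


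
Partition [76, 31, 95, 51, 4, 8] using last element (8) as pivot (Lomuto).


Pivot: 8
  4 <= 8: swap -> [4, 31, 95, 51, 76, 8]
Place pivot at 1: [4, 8, 95, 51, 76, 31]

Partitioned: [4, 8, 95, 51, 76, 31]


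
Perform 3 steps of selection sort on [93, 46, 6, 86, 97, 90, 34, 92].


Initial: [93, 46, 6, 86, 97, 90, 34, 92]
Step 1: min=6 at 2
  Swap: [6, 46, 93, 86, 97, 90, 34, 92]
Step 2: min=34 at 6
  Swap: [6, 34, 93, 86, 97, 90, 46, 92]
Step 3: min=46 at 6
  Swap: [6, 34, 46, 86, 97, 90, 93, 92]

After 3 steps: [6, 34, 46, 86, 97, 90, 93, 92]


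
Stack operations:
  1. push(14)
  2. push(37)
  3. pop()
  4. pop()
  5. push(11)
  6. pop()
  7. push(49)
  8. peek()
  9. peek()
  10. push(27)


push(14) -> [14]
push(37) -> [14, 37]
pop()->37, [14]
pop()->14, []
push(11) -> [11]
pop()->11, []
push(49) -> [49]
peek()->49
peek()->49
push(27) -> [49, 27]

Final stack: [49, 27]


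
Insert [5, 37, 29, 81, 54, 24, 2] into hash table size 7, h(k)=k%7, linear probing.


Insert 5: h=5 -> slot 5
Insert 37: h=2 -> slot 2
Insert 29: h=1 -> slot 1
Insert 81: h=4 -> slot 4
Insert 54: h=5, 1 probes -> slot 6
Insert 24: h=3 -> slot 3
Insert 2: h=2, 5 probes -> slot 0

Table: [2, 29, 37, 24, 81, 5, 54]


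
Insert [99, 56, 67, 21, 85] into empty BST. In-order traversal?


Insert 99: root
Insert 56: L from 99
Insert 67: L from 99 -> R from 56
Insert 21: L from 99 -> L from 56
Insert 85: L from 99 -> R from 56 -> R from 67

In-order: [21, 56, 67, 85, 99]


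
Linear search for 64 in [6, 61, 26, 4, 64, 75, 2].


i=0: 6!=64
i=1: 61!=64
i=2: 26!=64
i=3: 4!=64
i=4: 64==64 found!

Found at 4, 5 comps


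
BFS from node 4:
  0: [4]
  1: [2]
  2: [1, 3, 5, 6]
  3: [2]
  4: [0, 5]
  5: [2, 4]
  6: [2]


Visit 4, enqueue [0, 5]
Visit 0, enqueue []
Visit 5, enqueue [2]
Visit 2, enqueue [1, 3, 6]
Visit 1, enqueue []
Visit 3, enqueue []
Visit 6, enqueue []

BFS order: [4, 0, 5, 2, 1, 3, 6]


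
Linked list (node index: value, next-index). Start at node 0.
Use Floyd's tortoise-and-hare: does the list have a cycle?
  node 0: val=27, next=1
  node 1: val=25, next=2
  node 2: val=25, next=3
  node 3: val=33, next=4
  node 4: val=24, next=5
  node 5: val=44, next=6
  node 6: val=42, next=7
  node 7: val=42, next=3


Floyd's tortoise (slow, +1) and hare (fast, +2):
  init: slow=0, fast=0
  step 1: slow=1, fast=2
  step 2: slow=2, fast=4
  step 3: slow=3, fast=6
  step 4: slow=4, fast=3
  step 5: slow=5, fast=5
  slow == fast at node 5: cycle detected

Cycle: yes


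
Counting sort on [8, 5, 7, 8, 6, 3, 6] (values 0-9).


Input: [8, 5, 7, 8, 6, 3, 6]
Counts: [0, 0, 0, 1, 0, 1, 2, 1, 2, 0]

Sorted: [3, 5, 6, 6, 7, 8, 8]


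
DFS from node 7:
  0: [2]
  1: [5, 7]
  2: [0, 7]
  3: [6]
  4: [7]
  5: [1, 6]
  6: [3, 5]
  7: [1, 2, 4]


Visit 7, push [4, 2, 1]
Visit 1, push [5]
Visit 5, push [6]
Visit 6, push [3]
Visit 3, push []
Visit 2, push [0]
Visit 0, push []
Visit 4, push []

DFS order: [7, 1, 5, 6, 3, 2, 0, 4]


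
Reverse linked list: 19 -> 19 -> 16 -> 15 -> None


Step 1: curr=19, set curr.next=prev(None) | reversed so far: 19
Step 2: curr=19, set curr.next=prev(19) | reversed so far: 19 -> 19
Step 3: curr=16, set curr.next=prev(19) | reversed so far: 16 -> 19 -> 19
Step 4: curr=15, set curr.next=prev(16) | reversed so far: 15 -> 16 -> 19 -> 19

15 -> 16 -> 19 -> 19 -> None


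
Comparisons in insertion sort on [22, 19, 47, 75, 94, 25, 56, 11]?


Algorithm: insertion sort
Input: [22, 19, 47, 75, 94, 25, 56, 11]
Sorted: [11, 19, 22, 25, 47, 56, 75, 94]

18


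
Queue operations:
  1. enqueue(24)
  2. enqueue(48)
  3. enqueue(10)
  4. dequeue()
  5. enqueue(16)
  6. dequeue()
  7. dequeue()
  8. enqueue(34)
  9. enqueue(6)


enqueue(24) -> [24]
enqueue(48) -> [24, 48]
enqueue(10) -> [24, 48, 10]
dequeue()->24, [48, 10]
enqueue(16) -> [48, 10, 16]
dequeue()->48, [10, 16]
dequeue()->10, [16]
enqueue(34) -> [16, 34]
enqueue(6) -> [16, 34, 6]

Final queue: [16, 34, 6]


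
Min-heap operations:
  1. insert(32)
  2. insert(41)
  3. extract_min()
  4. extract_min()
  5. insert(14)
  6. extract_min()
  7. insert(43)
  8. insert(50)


insert(32) -> [32]
insert(41) -> [32, 41]
extract_min()->32, [41]
extract_min()->41, []
insert(14) -> [14]
extract_min()->14, []
insert(43) -> [43]
insert(50) -> [43, 50]

Final heap: [43, 50]


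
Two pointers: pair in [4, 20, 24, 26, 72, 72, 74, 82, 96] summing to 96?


lo=0(4)+hi=8(96)=100
lo=0(4)+hi=7(82)=86
lo=1(20)+hi=7(82)=102
lo=1(20)+hi=6(74)=94
lo=2(24)+hi=6(74)=98
lo=2(24)+hi=5(72)=96

Yes: 24+72=96


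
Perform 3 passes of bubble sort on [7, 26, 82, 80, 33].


Initial: [7, 26, 82, 80, 33]
Pass 1: [7, 26, 80, 33, 82] (2 swaps)
Pass 2: [7, 26, 33, 80, 82] (1 swaps)
Pass 3: [7, 26, 33, 80, 82] (0 swaps)

After 3 passes: [7, 26, 33, 80, 82]


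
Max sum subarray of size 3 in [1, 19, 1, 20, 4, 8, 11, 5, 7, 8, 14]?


[0:3]: 21
[1:4]: 40
[2:5]: 25
[3:6]: 32
[4:7]: 23
[5:8]: 24
[6:9]: 23
[7:10]: 20
[8:11]: 29

Max: 40 at [1:4]


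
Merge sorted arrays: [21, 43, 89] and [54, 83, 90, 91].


Take 21 from A
Take 43 from A
Take 54 from B
Take 83 from B
Take 89 from A

Merged: [21, 43, 54, 83, 89, 90, 91]


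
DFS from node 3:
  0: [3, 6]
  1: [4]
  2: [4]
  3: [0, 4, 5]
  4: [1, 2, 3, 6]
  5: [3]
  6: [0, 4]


Visit 3, push [5, 4, 0]
Visit 0, push [6]
Visit 6, push [4]
Visit 4, push [2, 1]
Visit 1, push []
Visit 2, push []
Visit 5, push []

DFS order: [3, 0, 6, 4, 1, 2, 5]


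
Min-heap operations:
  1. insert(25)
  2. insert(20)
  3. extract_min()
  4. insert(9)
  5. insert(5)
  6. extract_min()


insert(25) -> [25]
insert(20) -> [20, 25]
extract_min()->20, [25]
insert(9) -> [9, 25]
insert(5) -> [5, 25, 9]
extract_min()->5, [9, 25]

Final heap: [9, 25]


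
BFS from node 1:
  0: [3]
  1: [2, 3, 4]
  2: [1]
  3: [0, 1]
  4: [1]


Visit 1, enqueue [2, 3, 4]
Visit 2, enqueue []
Visit 3, enqueue [0]
Visit 4, enqueue []
Visit 0, enqueue []

BFS order: [1, 2, 3, 4, 0]


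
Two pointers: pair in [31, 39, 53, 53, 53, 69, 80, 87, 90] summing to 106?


lo=0(31)+hi=8(90)=121
lo=0(31)+hi=7(87)=118
lo=0(31)+hi=6(80)=111
lo=0(31)+hi=5(69)=100
lo=1(39)+hi=5(69)=108
lo=1(39)+hi=4(53)=92
lo=2(53)+hi=4(53)=106

Yes: 53+53=106


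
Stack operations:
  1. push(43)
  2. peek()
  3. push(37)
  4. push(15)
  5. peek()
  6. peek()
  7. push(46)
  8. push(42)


push(43) -> [43]
peek()->43
push(37) -> [43, 37]
push(15) -> [43, 37, 15]
peek()->15
peek()->15
push(46) -> [43, 37, 15, 46]
push(42) -> [43, 37, 15, 46, 42]

Final stack: [43, 37, 15, 46, 42]


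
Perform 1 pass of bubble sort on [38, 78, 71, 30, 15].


Initial: [38, 78, 71, 30, 15]
Pass 1: [38, 71, 30, 15, 78] (3 swaps)

After 1 pass: [38, 71, 30, 15, 78]


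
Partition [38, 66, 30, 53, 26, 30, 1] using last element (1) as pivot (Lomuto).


Pivot: 1
Place pivot at 0: [1, 66, 30, 53, 26, 30, 38]

Partitioned: [1, 66, 30, 53, 26, 30, 38]


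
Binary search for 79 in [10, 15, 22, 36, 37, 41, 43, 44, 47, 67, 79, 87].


Step 1: lo=0, hi=11, mid=5, val=41
Step 2: lo=6, hi=11, mid=8, val=47
Step 3: lo=9, hi=11, mid=10, val=79

Found at index 10


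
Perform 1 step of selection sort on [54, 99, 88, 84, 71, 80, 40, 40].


Initial: [54, 99, 88, 84, 71, 80, 40, 40]
Step 1: min=40 at 6
  Swap: [40, 99, 88, 84, 71, 80, 54, 40]

After 1 step: [40, 99, 88, 84, 71, 80, 54, 40]


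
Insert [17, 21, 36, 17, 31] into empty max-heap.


Insert 17: [17]
Insert 21: [21, 17]
Insert 36: [36, 17, 21]
Insert 17: [36, 17, 21, 17]
Insert 31: [36, 31, 21, 17, 17]

Final heap: [36, 31, 21, 17, 17]


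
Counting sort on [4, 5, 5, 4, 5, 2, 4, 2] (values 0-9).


Input: [4, 5, 5, 4, 5, 2, 4, 2]
Counts: [0, 0, 2, 0, 3, 3, 0, 0, 0, 0]

Sorted: [2, 2, 4, 4, 4, 5, 5, 5]


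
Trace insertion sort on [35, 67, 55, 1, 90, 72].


Initial: [35, 67, 55, 1, 90, 72]
Insert 67: [35, 67, 55, 1, 90, 72]
Insert 55: [35, 55, 67, 1, 90, 72]
Insert 1: [1, 35, 55, 67, 90, 72]
Insert 90: [1, 35, 55, 67, 90, 72]
Insert 72: [1, 35, 55, 67, 72, 90]

Sorted: [1, 35, 55, 67, 72, 90]


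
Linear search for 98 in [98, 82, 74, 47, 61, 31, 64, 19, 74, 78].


i=0: 98==98 found!

Found at 0, 1 comps


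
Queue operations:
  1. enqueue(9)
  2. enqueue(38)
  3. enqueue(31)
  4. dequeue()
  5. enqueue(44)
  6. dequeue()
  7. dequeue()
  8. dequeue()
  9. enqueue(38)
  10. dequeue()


enqueue(9) -> [9]
enqueue(38) -> [9, 38]
enqueue(31) -> [9, 38, 31]
dequeue()->9, [38, 31]
enqueue(44) -> [38, 31, 44]
dequeue()->38, [31, 44]
dequeue()->31, [44]
dequeue()->44, []
enqueue(38) -> [38]
dequeue()->38, []

Final queue: []


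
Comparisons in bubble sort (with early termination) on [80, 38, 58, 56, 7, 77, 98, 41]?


Algorithm: bubble sort (with early termination)
Input: [80, 38, 58, 56, 7, 77, 98, 41]
Sorted: [7, 38, 41, 56, 58, 77, 80, 98]

27


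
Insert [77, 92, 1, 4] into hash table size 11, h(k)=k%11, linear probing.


Insert 77: h=0 -> slot 0
Insert 92: h=4 -> slot 4
Insert 1: h=1 -> slot 1
Insert 4: h=4, 1 probes -> slot 5

Table: [77, 1, None, None, 92, 4, None, None, None, None, None]


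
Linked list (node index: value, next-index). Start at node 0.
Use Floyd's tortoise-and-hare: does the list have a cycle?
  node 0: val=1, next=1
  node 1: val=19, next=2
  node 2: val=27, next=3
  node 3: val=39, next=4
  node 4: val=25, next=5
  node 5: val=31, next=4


Floyd's tortoise (slow, +1) and hare (fast, +2):
  init: slow=0, fast=0
  step 1: slow=1, fast=2
  step 2: slow=2, fast=4
  step 3: slow=3, fast=4
  step 4: slow=4, fast=4
  slow == fast at node 4: cycle detected

Cycle: yes


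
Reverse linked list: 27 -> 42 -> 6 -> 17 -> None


Step 1: curr=27, set curr.next=prev(None) | reversed so far: 27
Step 2: curr=42, set curr.next=prev(27) | reversed so far: 42 -> 27
Step 3: curr=6, set curr.next=prev(42) | reversed so far: 6 -> 42 -> 27
Step 4: curr=17, set curr.next=prev(6) | reversed so far: 17 -> 6 -> 42 -> 27

17 -> 6 -> 42 -> 27 -> None


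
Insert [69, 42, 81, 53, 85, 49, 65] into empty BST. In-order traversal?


Insert 69: root
Insert 42: L from 69
Insert 81: R from 69
Insert 53: L from 69 -> R from 42
Insert 85: R from 69 -> R from 81
Insert 49: L from 69 -> R from 42 -> L from 53
Insert 65: L from 69 -> R from 42 -> R from 53

In-order: [42, 49, 53, 65, 69, 81, 85]


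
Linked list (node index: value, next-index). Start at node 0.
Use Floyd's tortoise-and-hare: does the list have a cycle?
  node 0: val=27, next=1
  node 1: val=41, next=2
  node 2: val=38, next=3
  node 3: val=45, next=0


Floyd's tortoise (slow, +1) and hare (fast, +2):
  init: slow=0, fast=0
  step 1: slow=1, fast=2
  step 2: slow=2, fast=0
  step 3: slow=3, fast=2
  step 4: slow=0, fast=0
  slow == fast at node 0: cycle detected

Cycle: yes


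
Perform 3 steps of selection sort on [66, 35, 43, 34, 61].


Initial: [66, 35, 43, 34, 61]
Step 1: min=34 at 3
  Swap: [34, 35, 43, 66, 61]
Step 2: min=35 at 1
  Swap: [34, 35, 43, 66, 61]
Step 3: min=43 at 2
  Swap: [34, 35, 43, 66, 61]

After 3 steps: [34, 35, 43, 66, 61]


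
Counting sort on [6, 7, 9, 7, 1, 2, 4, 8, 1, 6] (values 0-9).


Input: [6, 7, 9, 7, 1, 2, 4, 8, 1, 6]
Counts: [0, 2, 1, 0, 1, 0, 2, 2, 1, 1]

Sorted: [1, 1, 2, 4, 6, 6, 7, 7, 8, 9]


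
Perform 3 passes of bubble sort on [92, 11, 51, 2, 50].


Initial: [92, 11, 51, 2, 50]
Pass 1: [11, 51, 2, 50, 92] (4 swaps)
Pass 2: [11, 2, 50, 51, 92] (2 swaps)
Pass 3: [2, 11, 50, 51, 92] (1 swaps)

After 3 passes: [2, 11, 50, 51, 92]


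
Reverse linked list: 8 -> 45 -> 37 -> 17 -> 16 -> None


Step 1: curr=8, set curr.next=prev(None) | reversed so far: 8
Step 2: curr=45, set curr.next=prev(8) | reversed so far: 45 -> 8
Step 3: curr=37, set curr.next=prev(45) | reversed so far: 37 -> 45 -> 8
Step 4: curr=17, set curr.next=prev(37) | reversed so far: 17 -> 37 -> 45 -> 8
Step 5: curr=16, set curr.next=prev(17) | reversed so far: 16 -> 17 -> 37 -> 45 -> 8

16 -> 17 -> 37 -> 45 -> 8 -> None


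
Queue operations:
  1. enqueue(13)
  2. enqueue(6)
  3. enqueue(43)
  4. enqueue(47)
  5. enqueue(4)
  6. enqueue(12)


enqueue(13) -> [13]
enqueue(6) -> [13, 6]
enqueue(43) -> [13, 6, 43]
enqueue(47) -> [13, 6, 43, 47]
enqueue(4) -> [13, 6, 43, 47, 4]
enqueue(12) -> [13, 6, 43, 47, 4, 12]

Final queue: [13, 6, 43, 47, 4, 12]


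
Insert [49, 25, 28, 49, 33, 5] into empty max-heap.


Insert 49: [49]
Insert 25: [49, 25]
Insert 28: [49, 25, 28]
Insert 49: [49, 49, 28, 25]
Insert 33: [49, 49, 28, 25, 33]
Insert 5: [49, 49, 28, 25, 33, 5]

Final heap: [49, 49, 28, 25, 33, 5]


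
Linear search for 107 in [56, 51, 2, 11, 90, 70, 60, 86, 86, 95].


i=0: 56!=107
i=1: 51!=107
i=2: 2!=107
i=3: 11!=107
i=4: 90!=107
i=5: 70!=107
i=6: 60!=107
i=7: 86!=107
i=8: 86!=107
i=9: 95!=107

Not found, 10 comps


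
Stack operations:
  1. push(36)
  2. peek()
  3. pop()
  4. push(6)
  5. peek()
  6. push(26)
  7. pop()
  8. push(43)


push(36) -> [36]
peek()->36
pop()->36, []
push(6) -> [6]
peek()->6
push(26) -> [6, 26]
pop()->26, [6]
push(43) -> [6, 43]

Final stack: [6, 43]


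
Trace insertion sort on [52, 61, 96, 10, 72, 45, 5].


Initial: [52, 61, 96, 10, 72, 45, 5]
Insert 61: [52, 61, 96, 10, 72, 45, 5]
Insert 96: [52, 61, 96, 10, 72, 45, 5]
Insert 10: [10, 52, 61, 96, 72, 45, 5]
Insert 72: [10, 52, 61, 72, 96, 45, 5]
Insert 45: [10, 45, 52, 61, 72, 96, 5]
Insert 5: [5, 10, 45, 52, 61, 72, 96]

Sorted: [5, 10, 45, 52, 61, 72, 96]


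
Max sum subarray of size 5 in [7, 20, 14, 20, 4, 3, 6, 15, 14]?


[0:5]: 65
[1:6]: 61
[2:7]: 47
[3:8]: 48
[4:9]: 42

Max: 65 at [0:5]


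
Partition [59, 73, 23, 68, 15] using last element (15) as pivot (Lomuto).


Pivot: 15
Place pivot at 0: [15, 73, 23, 68, 59]

Partitioned: [15, 73, 23, 68, 59]


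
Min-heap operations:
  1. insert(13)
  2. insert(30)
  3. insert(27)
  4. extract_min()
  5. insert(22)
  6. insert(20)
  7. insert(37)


insert(13) -> [13]
insert(30) -> [13, 30]
insert(27) -> [13, 30, 27]
extract_min()->13, [27, 30]
insert(22) -> [22, 30, 27]
insert(20) -> [20, 22, 27, 30]
insert(37) -> [20, 22, 27, 30, 37]

Final heap: [20, 22, 27, 30, 37]


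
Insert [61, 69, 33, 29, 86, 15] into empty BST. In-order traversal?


Insert 61: root
Insert 69: R from 61
Insert 33: L from 61
Insert 29: L from 61 -> L from 33
Insert 86: R from 61 -> R from 69
Insert 15: L from 61 -> L from 33 -> L from 29

In-order: [15, 29, 33, 61, 69, 86]


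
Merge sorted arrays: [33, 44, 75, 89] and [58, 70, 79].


Take 33 from A
Take 44 from A
Take 58 from B
Take 70 from B
Take 75 from A
Take 79 from B

Merged: [33, 44, 58, 70, 75, 79, 89]


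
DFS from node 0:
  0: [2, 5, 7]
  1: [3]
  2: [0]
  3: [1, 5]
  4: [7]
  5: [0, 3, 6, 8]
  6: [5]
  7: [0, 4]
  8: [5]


Visit 0, push [7, 5, 2]
Visit 2, push []
Visit 5, push [8, 6, 3]
Visit 3, push [1]
Visit 1, push []
Visit 6, push []
Visit 8, push []
Visit 7, push [4]
Visit 4, push []

DFS order: [0, 2, 5, 3, 1, 6, 8, 7, 4]


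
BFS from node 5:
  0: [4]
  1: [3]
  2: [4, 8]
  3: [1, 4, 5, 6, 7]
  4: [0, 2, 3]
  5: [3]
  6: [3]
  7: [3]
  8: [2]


Visit 5, enqueue [3]
Visit 3, enqueue [1, 4, 6, 7]
Visit 1, enqueue []
Visit 4, enqueue [0, 2]
Visit 6, enqueue []
Visit 7, enqueue []
Visit 0, enqueue []
Visit 2, enqueue [8]
Visit 8, enqueue []

BFS order: [5, 3, 1, 4, 6, 7, 0, 2, 8]


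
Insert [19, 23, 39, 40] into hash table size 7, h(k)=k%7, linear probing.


Insert 19: h=5 -> slot 5
Insert 23: h=2 -> slot 2
Insert 39: h=4 -> slot 4
Insert 40: h=5, 1 probes -> slot 6

Table: [None, None, 23, None, 39, 19, 40]


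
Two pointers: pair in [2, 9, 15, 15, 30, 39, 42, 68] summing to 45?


lo=0(2)+hi=7(68)=70
lo=0(2)+hi=6(42)=44
lo=1(9)+hi=6(42)=51
lo=1(9)+hi=5(39)=48
lo=1(9)+hi=4(30)=39
lo=2(15)+hi=4(30)=45

Yes: 15+30=45


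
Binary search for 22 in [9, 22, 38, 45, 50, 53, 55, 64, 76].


Step 1: lo=0, hi=8, mid=4, val=50
Step 2: lo=0, hi=3, mid=1, val=22

Found at index 1


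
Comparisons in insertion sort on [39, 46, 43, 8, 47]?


Algorithm: insertion sort
Input: [39, 46, 43, 8, 47]
Sorted: [8, 39, 43, 46, 47]

7


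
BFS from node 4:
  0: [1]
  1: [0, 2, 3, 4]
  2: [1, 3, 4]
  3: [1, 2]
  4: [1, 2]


Visit 4, enqueue [1, 2]
Visit 1, enqueue [0, 3]
Visit 2, enqueue []
Visit 0, enqueue []
Visit 3, enqueue []

BFS order: [4, 1, 2, 0, 3]


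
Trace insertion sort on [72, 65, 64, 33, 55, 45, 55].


Initial: [72, 65, 64, 33, 55, 45, 55]
Insert 65: [65, 72, 64, 33, 55, 45, 55]
Insert 64: [64, 65, 72, 33, 55, 45, 55]
Insert 33: [33, 64, 65, 72, 55, 45, 55]
Insert 55: [33, 55, 64, 65, 72, 45, 55]
Insert 45: [33, 45, 55, 64, 65, 72, 55]
Insert 55: [33, 45, 55, 55, 64, 65, 72]

Sorted: [33, 45, 55, 55, 64, 65, 72]


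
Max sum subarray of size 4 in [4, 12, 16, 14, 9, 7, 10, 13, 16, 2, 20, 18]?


[0:4]: 46
[1:5]: 51
[2:6]: 46
[3:7]: 40
[4:8]: 39
[5:9]: 46
[6:10]: 41
[7:11]: 51
[8:12]: 56

Max: 56 at [8:12]


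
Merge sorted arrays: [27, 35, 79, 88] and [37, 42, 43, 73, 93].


Take 27 from A
Take 35 from A
Take 37 from B
Take 42 from B
Take 43 from B
Take 73 from B
Take 79 from A
Take 88 from A

Merged: [27, 35, 37, 42, 43, 73, 79, 88, 93]


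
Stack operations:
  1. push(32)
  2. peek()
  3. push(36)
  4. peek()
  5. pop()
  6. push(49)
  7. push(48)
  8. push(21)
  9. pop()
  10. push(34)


push(32) -> [32]
peek()->32
push(36) -> [32, 36]
peek()->36
pop()->36, [32]
push(49) -> [32, 49]
push(48) -> [32, 49, 48]
push(21) -> [32, 49, 48, 21]
pop()->21, [32, 49, 48]
push(34) -> [32, 49, 48, 34]

Final stack: [32, 49, 48, 34]


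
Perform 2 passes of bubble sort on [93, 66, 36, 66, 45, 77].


Initial: [93, 66, 36, 66, 45, 77]
Pass 1: [66, 36, 66, 45, 77, 93] (5 swaps)
Pass 2: [36, 66, 45, 66, 77, 93] (2 swaps)

After 2 passes: [36, 66, 45, 66, 77, 93]


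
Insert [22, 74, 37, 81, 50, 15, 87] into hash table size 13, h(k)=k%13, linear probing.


Insert 22: h=9 -> slot 9
Insert 74: h=9, 1 probes -> slot 10
Insert 37: h=11 -> slot 11
Insert 81: h=3 -> slot 3
Insert 50: h=11, 1 probes -> slot 12
Insert 15: h=2 -> slot 2
Insert 87: h=9, 4 probes -> slot 0

Table: [87, None, 15, 81, None, None, None, None, None, 22, 74, 37, 50]


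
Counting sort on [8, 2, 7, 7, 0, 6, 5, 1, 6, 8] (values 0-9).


Input: [8, 2, 7, 7, 0, 6, 5, 1, 6, 8]
Counts: [1, 1, 1, 0, 0, 1, 2, 2, 2, 0]

Sorted: [0, 1, 2, 5, 6, 6, 7, 7, 8, 8]


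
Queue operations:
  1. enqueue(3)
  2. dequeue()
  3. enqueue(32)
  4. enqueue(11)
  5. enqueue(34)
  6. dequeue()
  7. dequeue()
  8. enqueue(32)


enqueue(3) -> [3]
dequeue()->3, []
enqueue(32) -> [32]
enqueue(11) -> [32, 11]
enqueue(34) -> [32, 11, 34]
dequeue()->32, [11, 34]
dequeue()->11, [34]
enqueue(32) -> [34, 32]

Final queue: [34, 32]


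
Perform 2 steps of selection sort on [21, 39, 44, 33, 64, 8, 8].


Initial: [21, 39, 44, 33, 64, 8, 8]
Step 1: min=8 at 5
  Swap: [8, 39, 44, 33, 64, 21, 8]
Step 2: min=8 at 6
  Swap: [8, 8, 44, 33, 64, 21, 39]

After 2 steps: [8, 8, 44, 33, 64, 21, 39]


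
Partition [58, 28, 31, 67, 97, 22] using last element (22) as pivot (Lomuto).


Pivot: 22
Place pivot at 0: [22, 28, 31, 67, 97, 58]

Partitioned: [22, 28, 31, 67, 97, 58]


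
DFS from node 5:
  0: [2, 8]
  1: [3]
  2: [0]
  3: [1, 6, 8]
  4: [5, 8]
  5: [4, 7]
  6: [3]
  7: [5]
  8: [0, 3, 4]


Visit 5, push [7, 4]
Visit 4, push [8]
Visit 8, push [3, 0]
Visit 0, push [2]
Visit 2, push []
Visit 3, push [6, 1]
Visit 1, push []
Visit 6, push []
Visit 7, push []

DFS order: [5, 4, 8, 0, 2, 3, 1, 6, 7]


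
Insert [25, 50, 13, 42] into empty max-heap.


Insert 25: [25]
Insert 50: [50, 25]
Insert 13: [50, 25, 13]
Insert 42: [50, 42, 13, 25]

Final heap: [50, 42, 13, 25]


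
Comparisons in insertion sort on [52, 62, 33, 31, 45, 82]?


Algorithm: insertion sort
Input: [52, 62, 33, 31, 45, 82]
Sorted: [31, 33, 45, 52, 62, 82]

10


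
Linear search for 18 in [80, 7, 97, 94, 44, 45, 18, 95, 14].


i=0: 80!=18
i=1: 7!=18
i=2: 97!=18
i=3: 94!=18
i=4: 44!=18
i=5: 45!=18
i=6: 18==18 found!

Found at 6, 7 comps


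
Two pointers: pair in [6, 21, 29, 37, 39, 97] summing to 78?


lo=0(6)+hi=5(97)=103
lo=0(6)+hi=4(39)=45
lo=1(21)+hi=4(39)=60
lo=2(29)+hi=4(39)=68
lo=3(37)+hi=4(39)=76

No pair found


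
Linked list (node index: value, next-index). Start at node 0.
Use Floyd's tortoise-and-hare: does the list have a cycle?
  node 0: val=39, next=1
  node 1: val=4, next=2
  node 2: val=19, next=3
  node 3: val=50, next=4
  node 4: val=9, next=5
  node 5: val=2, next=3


Floyd's tortoise (slow, +1) and hare (fast, +2):
  init: slow=0, fast=0
  step 1: slow=1, fast=2
  step 2: slow=2, fast=4
  step 3: slow=3, fast=3
  slow == fast at node 3: cycle detected

Cycle: yes


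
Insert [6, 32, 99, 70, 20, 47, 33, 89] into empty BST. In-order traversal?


Insert 6: root
Insert 32: R from 6
Insert 99: R from 6 -> R from 32
Insert 70: R from 6 -> R from 32 -> L from 99
Insert 20: R from 6 -> L from 32
Insert 47: R from 6 -> R from 32 -> L from 99 -> L from 70
Insert 33: R from 6 -> R from 32 -> L from 99 -> L from 70 -> L from 47
Insert 89: R from 6 -> R from 32 -> L from 99 -> R from 70

In-order: [6, 20, 32, 33, 47, 70, 89, 99]


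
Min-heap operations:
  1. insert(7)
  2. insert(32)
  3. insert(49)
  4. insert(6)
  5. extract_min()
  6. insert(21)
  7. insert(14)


insert(7) -> [7]
insert(32) -> [7, 32]
insert(49) -> [7, 32, 49]
insert(6) -> [6, 7, 49, 32]
extract_min()->6, [7, 32, 49]
insert(21) -> [7, 21, 49, 32]
insert(14) -> [7, 14, 49, 32, 21]

Final heap: [7, 14, 49, 32, 21]


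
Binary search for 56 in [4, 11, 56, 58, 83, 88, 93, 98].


Step 1: lo=0, hi=7, mid=3, val=58
Step 2: lo=0, hi=2, mid=1, val=11
Step 3: lo=2, hi=2, mid=2, val=56

Found at index 2


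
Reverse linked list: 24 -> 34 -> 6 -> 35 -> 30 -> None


Step 1: curr=24, set curr.next=prev(None) | reversed so far: 24
Step 2: curr=34, set curr.next=prev(24) | reversed so far: 34 -> 24
Step 3: curr=6, set curr.next=prev(34) | reversed so far: 6 -> 34 -> 24
Step 4: curr=35, set curr.next=prev(6) | reversed so far: 35 -> 6 -> 34 -> 24
Step 5: curr=30, set curr.next=prev(35) | reversed so far: 30 -> 35 -> 6 -> 34 -> 24

30 -> 35 -> 6 -> 34 -> 24 -> None


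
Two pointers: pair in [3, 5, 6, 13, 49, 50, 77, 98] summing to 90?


lo=0(3)+hi=7(98)=101
lo=0(3)+hi=6(77)=80
lo=1(5)+hi=6(77)=82
lo=2(6)+hi=6(77)=83
lo=3(13)+hi=6(77)=90

Yes: 13+77=90


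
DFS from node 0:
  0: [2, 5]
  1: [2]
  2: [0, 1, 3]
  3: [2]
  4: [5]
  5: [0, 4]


Visit 0, push [5, 2]
Visit 2, push [3, 1]
Visit 1, push []
Visit 3, push []
Visit 5, push [4]
Visit 4, push []

DFS order: [0, 2, 1, 3, 5, 4]


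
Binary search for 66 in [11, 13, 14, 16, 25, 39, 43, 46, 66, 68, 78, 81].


Step 1: lo=0, hi=11, mid=5, val=39
Step 2: lo=6, hi=11, mid=8, val=66

Found at index 8


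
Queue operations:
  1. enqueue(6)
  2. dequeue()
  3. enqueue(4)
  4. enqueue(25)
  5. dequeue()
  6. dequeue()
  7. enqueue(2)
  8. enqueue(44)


enqueue(6) -> [6]
dequeue()->6, []
enqueue(4) -> [4]
enqueue(25) -> [4, 25]
dequeue()->4, [25]
dequeue()->25, []
enqueue(2) -> [2]
enqueue(44) -> [2, 44]

Final queue: [2, 44]


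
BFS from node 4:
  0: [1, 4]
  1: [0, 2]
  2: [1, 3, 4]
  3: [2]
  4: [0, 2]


Visit 4, enqueue [0, 2]
Visit 0, enqueue [1]
Visit 2, enqueue [3]
Visit 1, enqueue []
Visit 3, enqueue []

BFS order: [4, 0, 2, 1, 3]


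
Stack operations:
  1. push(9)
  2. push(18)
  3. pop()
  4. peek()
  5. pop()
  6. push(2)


push(9) -> [9]
push(18) -> [9, 18]
pop()->18, [9]
peek()->9
pop()->9, []
push(2) -> [2]

Final stack: [2]


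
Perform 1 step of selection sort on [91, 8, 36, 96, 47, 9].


Initial: [91, 8, 36, 96, 47, 9]
Step 1: min=8 at 1
  Swap: [8, 91, 36, 96, 47, 9]

After 1 step: [8, 91, 36, 96, 47, 9]


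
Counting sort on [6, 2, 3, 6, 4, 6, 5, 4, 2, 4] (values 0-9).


Input: [6, 2, 3, 6, 4, 6, 5, 4, 2, 4]
Counts: [0, 0, 2, 1, 3, 1, 3, 0, 0, 0]

Sorted: [2, 2, 3, 4, 4, 4, 5, 6, 6, 6]


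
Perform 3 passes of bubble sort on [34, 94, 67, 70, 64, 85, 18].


Initial: [34, 94, 67, 70, 64, 85, 18]
Pass 1: [34, 67, 70, 64, 85, 18, 94] (5 swaps)
Pass 2: [34, 67, 64, 70, 18, 85, 94] (2 swaps)
Pass 3: [34, 64, 67, 18, 70, 85, 94] (2 swaps)

After 3 passes: [34, 64, 67, 18, 70, 85, 94]


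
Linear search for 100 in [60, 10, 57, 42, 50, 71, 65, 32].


i=0: 60!=100
i=1: 10!=100
i=2: 57!=100
i=3: 42!=100
i=4: 50!=100
i=5: 71!=100
i=6: 65!=100
i=7: 32!=100

Not found, 8 comps


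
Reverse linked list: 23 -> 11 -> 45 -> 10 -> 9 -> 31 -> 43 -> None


Step 1: curr=23, set curr.next=prev(None) | reversed so far: 23
Step 2: curr=11, set curr.next=prev(23) | reversed so far: 11 -> 23
Step 3: curr=45, set curr.next=prev(11) | reversed so far: 45 -> 11 -> 23
Step 4: curr=10, set curr.next=prev(45) | reversed so far: 10 -> 45 -> 11 -> 23
Step 5: curr=9, set curr.next=prev(10) | reversed so far: 9 -> 10 -> 45 -> 11 -> 23
Step 6: curr=31, set curr.next=prev(9) | reversed so far: 31 -> 9 -> 10 -> 45 -> 11 -> 23
Step 7: curr=43, set curr.next=prev(31) | reversed so far: 43 -> 31 -> 9 -> 10 -> 45 -> 11 -> 23

43 -> 31 -> 9 -> 10 -> 45 -> 11 -> 23 -> None


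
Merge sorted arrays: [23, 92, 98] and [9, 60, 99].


Take 9 from B
Take 23 from A
Take 60 from B
Take 92 from A
Take 98 from A

Merged: [9, 23, 60, 92, 98, 99]


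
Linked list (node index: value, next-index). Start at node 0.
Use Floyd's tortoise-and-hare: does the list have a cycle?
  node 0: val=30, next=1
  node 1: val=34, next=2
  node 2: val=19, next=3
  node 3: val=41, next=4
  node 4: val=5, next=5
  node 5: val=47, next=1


Floyd's tortoise (slow, +1) and hare (fast, +2):
  init: slow=0, fast=0
  step 1: slow=1, fast=2
  step 2: slow=2, fast=4
  step 3: slow=3, fast=1
  step 4: slow=4, fast=3
  step 5: slow=5, fast=5
  slow == fast at node 5: cycle detected

Cycle: yes


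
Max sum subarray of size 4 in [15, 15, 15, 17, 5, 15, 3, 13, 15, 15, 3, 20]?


[0:4]: 62
[1:5]: 52
[2:6]: 52
[3:7]: 40
[4:8]: 36
[5:9]: 46
[6:10]: 46
[7:11]: 46
[8:12]: 53

Max: 62 at [0:4]


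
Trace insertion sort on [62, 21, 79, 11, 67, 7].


Initial: [62, 21, 79, 11, 67, 7]
Insert 21: [21, 62, 79, 11, 67, 7]
Insert 79: [21, 62, 79, 11, 67, 7]
Insert 11: [11, 21, 62, 79, 67, 7]
Insert 67: [11, 21, 62, 67, 79, 7]
Insert 7: [7, 11, 21, 62, 67, 79]

Sorted: [7, 11, 21, 62, 67, 79]


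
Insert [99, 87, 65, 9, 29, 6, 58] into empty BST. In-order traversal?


Insert 99: root
Insert 87: L from 99
Insert 65: L from 99 -> L from 87
Insert 9: L from 99 -> L from 87 -> L from 65
Insert 29: L from 99 -> L from 87 -> L from 65 -> R from 9
Insert 6: L from 99 -> L from 87 -> L from 65 -> L from 9
Insert 58: L from 99 -> L from 87 -> L from 65 -> R from 9 -> R from 29

In-order: [6, 9, 29, 58, 65, 87, 99]


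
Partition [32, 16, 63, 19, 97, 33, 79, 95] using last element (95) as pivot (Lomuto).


Pivot: 95
  32 <= 95: advance i (no swap)
  16 <= 95: advance i (no swap)
  63 <= 95: advance i (no swap)
  19 <= 95: advance i (no swap)
  33 <= 95: swap -> [32, 16, 63, 19, 33, 97, 79, 95]
  79 <= 95: swap -> [32, 16, 63, 19, 33, 79, 97, 95]
Place pivot at 6: [32, 16, 63, 19, 33, 79, 95, 97]

Partitioned: [32, 16, 63, 19, 33, 79, 95, 97]


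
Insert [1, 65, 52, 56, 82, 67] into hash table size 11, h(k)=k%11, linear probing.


Insert 1: h=1 -> slot 1
Insert 65: h=10 -> slot 10
Insert 52: h=8 -> slot 8
Insert 56: h=1, 1 probes -> slot 2
Insert 82: h=5 -> slot 5
Insert 67: h=1, 2 probes -> slot 3

Table: [None, 1, 56, 67, None, 82, None, None, 52, None, 65]


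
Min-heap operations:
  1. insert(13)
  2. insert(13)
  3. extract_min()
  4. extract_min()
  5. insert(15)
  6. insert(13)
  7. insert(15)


insert(13) -> [13]
insert(13) -> [13, 13]
extract_min()->13, [13]
extract_min()->13, []
insert(15) -> [15]
insert(13) -> [13, 15]
insert(15) -> [13, 15, 15]

Final heap: [13, 15, 15]


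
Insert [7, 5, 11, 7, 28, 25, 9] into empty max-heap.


Insert 7: [7]
Insert 5: [7, 5]
Insert 11: [11, 5, 7]
Insert 7: [11, 7, 7, 5]
Insert 28: [28, 11, 7, 5, 7]
Insert 25: [28, 11, 25, 5, 7, 7]
Insert 9: [28, 11, 25, 5, 7, 7, 9]

Final heap: [28, 11, 25, 5, 7, 7, 9]


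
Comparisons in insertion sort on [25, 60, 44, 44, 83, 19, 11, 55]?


Algorithm: insertion sort
Input: [25, 60, 44, 44, 83, 19, 11, 55]
Sorted: [11, 19, 25, 44, 44, 55, 60, 83]

20


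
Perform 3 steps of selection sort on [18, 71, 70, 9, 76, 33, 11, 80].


Initial: [18, 71, 70, 9, 76, 33, 11, 80]
Step 1: min=9 at 3
  Swap: [9, 71, 70, 18, 76, 33, 11, 80]
Step 2: min=11 at 6
  Swap: [9, 11, 70, 18, 76, 33, 71, 80]
Step 3: min=18 at 3
  Swap: [9, 11, 18, 70, 76, 33, 71, 80]

After 3 steps: [9, 11, 18, 70, 76, 33, 71, 80]


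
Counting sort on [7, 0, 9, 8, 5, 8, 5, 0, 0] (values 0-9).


Input: [7, 0, 9, 8, 5, 8, 5, 0, 0]
Counts: [3, 0, 0, 0, 0, 2, 0, 1, 2, 1]

Sorted: [0, 0, 0, 5, 5, 7, 8, 8, 9]


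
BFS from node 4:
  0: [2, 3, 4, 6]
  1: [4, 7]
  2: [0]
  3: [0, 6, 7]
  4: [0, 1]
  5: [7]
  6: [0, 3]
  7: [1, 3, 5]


Visit 4, enqueue [0, 1]
Visit 0, enqueue [2, 3, 6]
Visit 1, enqueue [7]
Visit 2, enqueue []
Visit 3, enqueue []
Visit 6, enqueue []
Visit 7, enqueue [5]
Visit 5, enqueue []

BFS order: [4, 0, 1, 2, 3, 6, 7, 5]


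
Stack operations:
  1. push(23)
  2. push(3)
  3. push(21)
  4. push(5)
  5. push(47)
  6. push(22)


push(23) -> [23]
push(3) -> [23, 3]
push(21) -> [23, 3, 21]
push(5) -> [23, 3, 21, 5]
push(47) -> [23, 3, 21, 5, 47]
push(22) -> [23, 3, 21, 5, 47, 22]

Final stack: [23, 3, 21, 5, 47, 22]


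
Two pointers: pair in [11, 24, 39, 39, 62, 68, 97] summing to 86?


lo=0(11)+hi=6(97)=108
lo=0(11)+hi=5(68)=79
lo=1(24)+hi=5(68)=92
lo=1(24)+hi=4(62)=86

Yes: 24+62=86


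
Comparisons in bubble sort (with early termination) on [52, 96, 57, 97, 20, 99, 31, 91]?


Algorithm: bubble sort (with early termination)
Input: [52, 96, 57, 97, 20, 99, 31, 91]
Sorted: [20, 31, 52, 57, 91, 96, 97, 99]

27


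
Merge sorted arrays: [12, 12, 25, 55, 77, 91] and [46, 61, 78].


Take 12 from A
Take 12 from A
Take 25 from A
Take 46 from B
Take 55 from A
Take 61 from B
Take 77 from A
Take 78 from B

Merged: [12, 12, 25, 46, 55, 61, 77, 78, 91]


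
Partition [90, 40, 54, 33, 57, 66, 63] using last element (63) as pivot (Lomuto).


Pivot: 63
  40 <= 63: swap -> [40, 90, 54, 33, 57, 66, 63]
  54 <= 63: swap -> [40, 54, 90, 33, 57, 66, 63]
  33 <= 63: swap -> [40, 54, 33, 90, 57, 66, 63]
  57 <= 63: swap -> [40, 54, 33, 57, 90, 66, 63]
Place pivot at 4: [40, 54, 33, 57, 63, 66, 90]

Partitioned: [40, 54, 33, 57, 63, 66, 90]
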